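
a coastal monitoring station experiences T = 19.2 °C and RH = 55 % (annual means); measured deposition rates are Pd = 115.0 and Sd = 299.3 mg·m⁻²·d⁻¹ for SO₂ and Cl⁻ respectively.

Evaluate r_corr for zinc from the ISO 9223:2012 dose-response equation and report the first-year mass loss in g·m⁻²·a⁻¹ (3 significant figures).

r_corr = 30.4 g·m⁻²·a⁻¹

zinc: f(T) = -0.071·(T−10) [T>10 °C] = -0.6532
  Pd branch = 0.0129·Pd^0.44·e^(0.046·RH+f) = 0.6798 μm/a
  Cl⁻ term: 0.0175·299.3^0.57·exp(0.008·55+0.085·19.2) = 3.583
  r_corr = 0.6798 + 3.583 = 4.263 μm/a
Convert to mass loss: 4.263 μm/a × 7.14 g/cm³ = 30.44 g·m⁻²·a⁻¹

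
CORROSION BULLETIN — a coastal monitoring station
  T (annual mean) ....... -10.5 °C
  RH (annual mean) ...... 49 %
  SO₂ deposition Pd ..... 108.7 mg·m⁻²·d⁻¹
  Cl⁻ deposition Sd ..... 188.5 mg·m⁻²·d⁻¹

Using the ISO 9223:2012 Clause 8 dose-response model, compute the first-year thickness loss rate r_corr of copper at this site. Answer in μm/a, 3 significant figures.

r_corr = 0.172 μm/a

copper: temperature factor f = +0.126·(-20.5) = -2.5830
  SO₂ term: 0.0053·108.7^0.26·exp(0.059·49-2.5830) = 0.0244
  Cl⁻ term: 0.01025·188.5^0.27·exp(0.036·49+0.049·-10.5) = 0.1471
  r_corr = 0.0244 + 0.1471 = 0.1715 μm/a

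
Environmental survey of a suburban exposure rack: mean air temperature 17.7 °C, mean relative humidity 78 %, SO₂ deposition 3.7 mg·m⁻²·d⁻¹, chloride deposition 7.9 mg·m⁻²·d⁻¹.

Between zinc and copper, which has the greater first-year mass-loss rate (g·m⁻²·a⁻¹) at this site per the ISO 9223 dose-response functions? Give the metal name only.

zinc: T>10 °C ⇒ hinge -0.071·(17.7−10) = -0.5467
  Pd branch = 0.0129·Pd^0.44·e^(0.046·RH+f) = 0.4802 μm/a
  Sd branch = 0.0175·Sd^0.57·e^(0.008·RH+0.085·T) = 0.4776 μm/a
  r_corr = 0.4802 + 0.4776 = 0.9578 μm/a
  mass loss = 0.9578 μm/a × 7.14 g/cm³ = 6.839 g·m⁻²·a⁻¹
copper: T>10 °C ⇒ hinge -0.080·(17.7−10) = -0.6160
  SO₂ term: 0.0053·3.7^0.26·exp(0.059·78-0.6160) = 0.401
  Sd branch = 0.01025·Sd^0.27·e^(0.036·RH+0.049·T) = 0.7067 μm/a
  r_corr = 0.401 + 0.7067 = 1.108 μm/a
  mass loss = 1.108 μm/a × 8.96 g/cm³ = 9.925 g·m⁻²·a⁻¹
Ordering by g·m⁻²·a⁻¹: copper (9.92) > zinc (6.84)

copper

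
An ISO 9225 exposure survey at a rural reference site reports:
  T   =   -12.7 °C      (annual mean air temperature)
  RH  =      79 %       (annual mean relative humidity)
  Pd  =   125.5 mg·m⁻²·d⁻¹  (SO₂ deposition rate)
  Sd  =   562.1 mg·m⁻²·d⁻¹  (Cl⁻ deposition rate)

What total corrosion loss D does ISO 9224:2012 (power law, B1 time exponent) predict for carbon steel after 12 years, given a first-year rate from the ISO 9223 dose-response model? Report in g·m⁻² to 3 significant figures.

carbon steel: T≤10 °C ⇒ hinge +0.150·(-12.7−10) = -3.4050
  Pd branch = 1.77·Pd^0.52·e^(0.02·RH+f) = 3.521 μm/a
  Cl⁻ term: 0.102·562.1^0.62·exp(0.033·79+0.04·-12.7) = 42.18
  sum: 3.521 + 42.18 → r_corr = 45.7 μm/a
Power-law: D(12) = r_corr · 12^0.523
  D(12) = 45.7 × 12^0.523 = 45.7 × 3.668 = 167.6 μm
  Mass loss = 167.6 μm × 7.85 g/cm³ = 1316 g·m⁻²

D(12) = 1.32e+03 g·m⁻²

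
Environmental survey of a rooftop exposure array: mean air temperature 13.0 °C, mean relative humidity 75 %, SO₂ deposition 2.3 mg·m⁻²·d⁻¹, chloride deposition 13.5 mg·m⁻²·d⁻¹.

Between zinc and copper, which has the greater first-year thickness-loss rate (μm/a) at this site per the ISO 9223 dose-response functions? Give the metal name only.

zinc: temperature factor f = -0.071·(3.0) = -0.2130
  sulphur-dioxide contribution → 0.4738 μm/a
  chloride contribution → 0.4244 μm/a
  total first-year rate 0.8982 μm/a
copper: temperature factor f = -0.080·(3.0) = -0.2400
  sulphur-dioxide contribution → 0.4324 μm/a
  chloride contribution → 0.5823 μm/a
  total first-year rate 1.015 μm/a
Ordering by μm/a: copper (1.01) > zinc (0.898)

copper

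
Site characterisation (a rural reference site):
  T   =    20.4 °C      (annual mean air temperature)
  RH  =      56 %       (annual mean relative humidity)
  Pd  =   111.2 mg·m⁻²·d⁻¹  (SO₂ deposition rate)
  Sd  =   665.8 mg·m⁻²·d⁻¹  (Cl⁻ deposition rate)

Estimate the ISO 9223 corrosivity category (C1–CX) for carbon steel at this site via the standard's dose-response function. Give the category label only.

C5

carbon steel: T>10 °C ⇒ hinge -0.054·(20.4−10) = -0.5616
  Pd branch = 1.77·Pd^0.52·e^(0.02·RH+f) = 35.85 μm/a
  Cl⁻ term: 0.102·665.8^0.62·exp(0.033·56+0.04·20.4) = 82.42
  sum: 35.85 + 82.42 → r_corr = 118.3 μm/a
ISO 9223 Table 2 (carbon steel): 80 < 118 ≤ 200 μm/a ⇒ C5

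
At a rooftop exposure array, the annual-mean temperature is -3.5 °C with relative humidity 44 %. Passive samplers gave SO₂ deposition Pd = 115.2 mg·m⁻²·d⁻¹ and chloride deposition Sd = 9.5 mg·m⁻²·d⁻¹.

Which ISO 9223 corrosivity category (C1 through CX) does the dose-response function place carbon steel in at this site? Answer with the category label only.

C2

carbon steel: f(T) = +0.150·(T−10) [T≤10 °C] = -2.0250
  sulphur-dioxide contribution → 6.648 μm/a
  chloride contribution → 1.53 μm/a
  total first-year rate 8.177 μm/a
8.18 μm/a falls in (1.3, 25] for carbon steel → category C2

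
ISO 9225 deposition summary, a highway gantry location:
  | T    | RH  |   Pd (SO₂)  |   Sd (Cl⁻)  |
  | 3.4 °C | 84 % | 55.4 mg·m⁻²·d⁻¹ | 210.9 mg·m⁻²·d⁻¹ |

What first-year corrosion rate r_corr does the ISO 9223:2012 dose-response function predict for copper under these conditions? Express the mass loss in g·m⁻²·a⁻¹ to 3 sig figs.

copper: temperature factor f = +0.126·(-6.6) = -0.8316
  SO₂ term: 0.0053·55.4^0.26·exp(0.059·84-0.8316) = 0.9307
  Sd branch = 0.01025·Sd^0.27·e^(0.036·RH+0.049·T) = 1.057 μm/a
  r_corr = 0.9307 + 1.057 = 1.987 μm/a
Convert to mass loss: 1.987 μm/a × 8.96 g/cm³ = 17.81 g·m⁻²·a⁻¹

r_corr = 17.8 g·m⁻²·a⁻¹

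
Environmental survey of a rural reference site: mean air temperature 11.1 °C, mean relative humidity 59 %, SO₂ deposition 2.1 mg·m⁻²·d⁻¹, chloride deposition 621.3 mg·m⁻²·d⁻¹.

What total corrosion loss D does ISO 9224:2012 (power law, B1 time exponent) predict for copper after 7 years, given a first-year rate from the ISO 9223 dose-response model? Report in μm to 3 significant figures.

D(7) = 3.77 μm

copper: f(T) = -0.080·(T−10) [T>10 °C] = -0.0880
  SO₂ term: 0.0053·2.1^0.26·exp(0.059·59-0.0880) = 0.1913
  Cl⁻ term: 0.01025·621.3^0.27·exp(0.036·59+0.049·11.1) = 0.8386
  r_corr = 0.1913 + 0.8386 = 1.03 μm/a
ISO 9224: D(t) = r_corr · t^b with b = 0.667 (copper, B1)
  D(7) = 1.03 × 7^0.667 = 1.03 × 3.662 = 3.771 μm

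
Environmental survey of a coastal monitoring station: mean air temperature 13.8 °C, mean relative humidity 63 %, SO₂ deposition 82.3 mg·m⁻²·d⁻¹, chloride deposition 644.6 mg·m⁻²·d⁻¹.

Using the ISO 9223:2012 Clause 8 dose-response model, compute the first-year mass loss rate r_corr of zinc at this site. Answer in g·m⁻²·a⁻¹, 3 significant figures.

r_corr = 35.6 g·m⁻²·a⁻¹

zinc: temperature factor f = -0.071·(3.8) = -0.2698
  Pd branch = 0.0129·Pd^0.44·e^(0.046·RH+f) = 1.244 μm/a
  Sd branch = 0.0175·Sd^0.57·e^(0.008·RH+0.085·T) = 3.738 μm/a
  sum: 1.244 + 3.738 → r_corr = 4.982 μm/a
Convert to mass loss: 4.982 μm/a × 7.14 g/cm³ = 35.57 g·m⁻²·a⁻¹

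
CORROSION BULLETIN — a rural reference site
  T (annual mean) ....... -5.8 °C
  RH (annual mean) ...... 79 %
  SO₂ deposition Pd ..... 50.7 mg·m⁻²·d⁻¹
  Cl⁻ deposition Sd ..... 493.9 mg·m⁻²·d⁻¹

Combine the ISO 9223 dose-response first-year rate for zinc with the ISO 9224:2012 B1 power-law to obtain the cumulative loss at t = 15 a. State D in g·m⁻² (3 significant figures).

D(15) = 142 g·m⁻²

zinc: f(T) = +0.038·(T−10) [T≤10 °C] = -0.6004
  SO₂ term: 0.0129·50.7^0.44·exp(0.046·79-0.6004) = 1.508
  Sd branch = 0.0175·Sd^0.57·e^(0.008·RH+0.085·T) = 0.6899 μm/a
  sum: 1.508 + 0.6899 → r_corr = 2.197 μm/a
Long-term exponent b (ISO 9224 Table 2, B1) = 0.813
  D(15) = 2.197 × 15^0.813 = 2.197 × 9.04 = 19.86 μm
  Mass loss = 19.86 μm × 7.14 g/cm³ = 141.8 g·m⁻²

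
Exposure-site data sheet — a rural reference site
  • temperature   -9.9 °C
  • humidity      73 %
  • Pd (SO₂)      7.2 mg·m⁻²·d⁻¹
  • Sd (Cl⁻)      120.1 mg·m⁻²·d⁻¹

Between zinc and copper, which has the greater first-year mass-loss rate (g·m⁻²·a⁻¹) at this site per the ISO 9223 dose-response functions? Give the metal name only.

zinc: f(T) = +0.038·(T−10) [T≤10 °C] = -0.7562
  Pd branch = 0.0129·Pd^0.44·e^(0.046·RH+f) = 0.4147 μm/a
  Cl⁻ term: 0.0175·120.1^0.57·exp(0.008·73+0.085·-9.9) = 0.2073
  r_corr = 0.4147 + 0.2073 = 0.622 μm/a
  mass loss = 0.622 μm/a × 7.14 g/cm³ = 4.441 g·m⁻²·a⁻¹
copper: f(T) = +0.126·(T−10) [T≤10 °C] = -2.5074
  Pd branch = 0.0053·Pd^0.26·e^(0.059·RH+f) = 0.05355 μm/a
  Sd branch = 0.01025·Sd^0.27·e^(0.036·RH+0.049·T) = 0.3183 μm/a
  r_corr = 0.05355 + 0.3183 = 0.3719 μm/a
  mass loss = 0.3719 μm/a × 8.96 g/cm³ = 3.332 g·m⁻²·a⁻¹
Ordering by g·m⁻²·a⁻¹: zinc (4.44) > copper (3.33)

zinc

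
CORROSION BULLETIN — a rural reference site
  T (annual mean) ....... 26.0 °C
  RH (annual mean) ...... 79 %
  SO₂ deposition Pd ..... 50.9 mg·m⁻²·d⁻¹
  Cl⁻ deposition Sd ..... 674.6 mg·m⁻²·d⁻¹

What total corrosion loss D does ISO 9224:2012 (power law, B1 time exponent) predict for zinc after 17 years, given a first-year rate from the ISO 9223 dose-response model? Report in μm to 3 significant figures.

zinc: T>10 °C ⇒ hinge -0.071·(26.0−10) = -1.1360
  Pd branch = 0.0129·Pd^0.44·e^(0.046·RH+f) = 0.8839 μm/a
  Cl⁻ term: 0.0175·674.6^0.57·exp(0.008·79+0.085·26.0) = 12.3
  r_corr = 0.8839 + 12.3 = 13.18 μm/a
Long-term exponent b (ISO 9224 Table 2, B1) = 0.813
  D(17) = 13.18 × 17^0.813 = 13.18 × 10.01 = 131.9 μm

D(17) = 132 μm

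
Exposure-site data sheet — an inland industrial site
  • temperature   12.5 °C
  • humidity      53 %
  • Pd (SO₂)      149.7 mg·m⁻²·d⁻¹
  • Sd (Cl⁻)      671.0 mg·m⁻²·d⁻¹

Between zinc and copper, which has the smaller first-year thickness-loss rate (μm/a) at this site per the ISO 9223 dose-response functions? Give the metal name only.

zinc: f(T) = -0.071·(T−10) [T>10 °C] = -0.1775
  Pd branch = 0.0129·Pd^0.44·e^(0.046·RH+f) = 1.12 μm/a
  Cl⁻ term: 0.0175·671.0^0.57·exp(0.008·53+0.085·12.5) = 3.161
  sum: 1.12 + 3.161 → r_corr = 4.282 μm/a
copper: T>10 °C ⇒ hinge -0.080·(12.5−10) = -0.2000
  Pd branch = 0.0053·Pd^0.26·e^(0.059·RH+f) = 0.3639 μm/a
  Cl⁻ term: 0.01025·671.0^0.27·exp(0.036·53+0.049·12.5) = 0.7389
  r_corr = 0.3639 + 0.7389 = 1.103 μm/a
Ordering by μm/a: zinc (4.28) > copper (1.1)

copper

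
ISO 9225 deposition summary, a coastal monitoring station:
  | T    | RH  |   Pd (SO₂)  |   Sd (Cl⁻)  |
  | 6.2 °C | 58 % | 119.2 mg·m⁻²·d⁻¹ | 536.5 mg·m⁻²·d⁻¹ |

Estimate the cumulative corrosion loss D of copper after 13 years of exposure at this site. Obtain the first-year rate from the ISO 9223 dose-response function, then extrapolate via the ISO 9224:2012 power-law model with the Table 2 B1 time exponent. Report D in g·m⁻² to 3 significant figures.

copper: f(T) = +0.126·(T−10) [T≤10 °C] = -0.4788
  SO₂ term: 0.0053·119.2^0.26·exp(0.059·58-0.4788) = 0.3486
  Sd branch = 0.01025·Sd^0.27·e^(0.036·RH+0.049·T) = 0.6116 μm/a
  sum: 0.3486 + 0.6116 → r_corr = 0.9602 μm/a
Long-term exponent b (ISO 9224 Table 2, B1) = 0.667
  D(13) = 0.9602 × 13^0.667 = 0.9602 × 5.534 = 5.313 μm
  Mass loss = 5.313 μm × 8.96 g/cm³ = 47.61 g·m⁻²

D(13) = 47.6 g·m⁻²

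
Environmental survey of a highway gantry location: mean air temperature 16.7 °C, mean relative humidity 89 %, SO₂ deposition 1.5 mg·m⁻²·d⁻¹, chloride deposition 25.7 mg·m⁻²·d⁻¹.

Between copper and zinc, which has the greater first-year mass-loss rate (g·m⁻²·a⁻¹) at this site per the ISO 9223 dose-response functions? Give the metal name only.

copper

copper: temperature factor f = -0.080·(6.7) = -0.5360
  sulphur-dioxide contribution → 0.6573 μm/a
  chloride contribution → 1.375 μm/a
  total first-year rate 2.032 μm/a
  mass loss = 2.032 μm/a × 8.96 g/cm³ = 18.21 g·m⁻²·a⁻¹
zinc: T>10 °C ⇒ hinge -0.071·(16.7−10) = -0.4757
  sulphur-dioxide contribution → 0.5747 μm/a
  chloride contribution → 0.9384 μm/a
  ⇒ r_corr(zinc) = 1.513 μm/a
  mass loss = 1.513 μm/a × 7.14 g/cm³ = 10.8 g·m⁻²·a⁻¹
Ordering by g·m⁻²·a⁻¹: copper (18.2) > zinc (10.8)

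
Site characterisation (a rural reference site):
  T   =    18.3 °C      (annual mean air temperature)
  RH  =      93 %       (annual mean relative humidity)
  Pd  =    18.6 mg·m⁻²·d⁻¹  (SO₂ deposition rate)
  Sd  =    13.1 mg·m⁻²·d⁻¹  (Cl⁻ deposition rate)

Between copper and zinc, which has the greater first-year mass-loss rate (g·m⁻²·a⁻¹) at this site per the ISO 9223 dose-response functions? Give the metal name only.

copper

copper: f(T) = -0.080·(T−10) [T>10 °C] = -0.6640
  SO₂ term: 0.0053·18.6^0.26·exp(0.059·93-0.6640) = 1.409
  Cl⁻ term: 0.01025·13.1^0.27·exp(0.036·93+0.049·18.3) = 1.432
  sum: 1.409 + 1.432 → r_corr = 2.841 μm/a
  mass loss = 2.841 μm/a × 8.96 g/cm³ = 25.45 g·m⁻²·a⁻¹
zinc: temperature factor f = -0.071·(8.3) = -0.5893
  SO₂ term: 0.0129·18.6^0.44·exp(0.046·93-0.5893) = 1.867
  Sd branch = 0.0175·Sd^0.57·e^(0.008·RH+0.085·T) = 0.756 μm/a
  sum: 1.867 + 0.756 → r_corr = 2.623 μm/a
  mass loss = 2.623 μm/a × 7.14 g/cm³ = 18.73 g·m⁻²·a⁻¹
Ordering by g·m⁻²·a⁻¹: copper (25.5) > zinc (18.7)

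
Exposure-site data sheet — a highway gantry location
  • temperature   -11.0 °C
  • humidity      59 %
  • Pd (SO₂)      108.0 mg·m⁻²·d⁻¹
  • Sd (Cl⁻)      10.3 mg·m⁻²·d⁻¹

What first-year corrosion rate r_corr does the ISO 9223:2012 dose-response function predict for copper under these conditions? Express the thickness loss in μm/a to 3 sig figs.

r_corr = 0.135 μm/a

copper: temperature factor f = +0.126·(-21.0) = -2.6460
  SO₂ term: 0.0053·108.0^0.26·exp(0.059·59-2.6460) = 0.04127
  Cl⁻ term: 0.01025·10.3^0.27·exp(0.036·59+0.049·-11.0) = 0.09387
  r_corr = 0.04127 + 0.09387 = 0.1351 μm/a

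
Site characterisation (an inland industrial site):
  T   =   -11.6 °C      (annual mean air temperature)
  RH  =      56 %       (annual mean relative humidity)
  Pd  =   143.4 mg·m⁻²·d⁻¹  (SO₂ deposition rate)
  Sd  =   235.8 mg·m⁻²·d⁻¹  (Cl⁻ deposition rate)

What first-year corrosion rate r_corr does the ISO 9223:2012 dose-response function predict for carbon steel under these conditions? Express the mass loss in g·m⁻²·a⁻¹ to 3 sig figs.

r_corr = 117 g·m⁻²·a⁻¹

carbon steel: temperature factor f = +0.150·(-21.6) = -3.2400
  sulphur-dioxide contribution → 2.81 μm/a
  chloride contribution → 12.04 μm/a
  ⇒ r_corr(carbon steel) = 14.85 μm/a
Convert to mass loss: 14.85 μm/a × 7.85 g/cm³ = 116.6 g·m⁻²·a⁻¹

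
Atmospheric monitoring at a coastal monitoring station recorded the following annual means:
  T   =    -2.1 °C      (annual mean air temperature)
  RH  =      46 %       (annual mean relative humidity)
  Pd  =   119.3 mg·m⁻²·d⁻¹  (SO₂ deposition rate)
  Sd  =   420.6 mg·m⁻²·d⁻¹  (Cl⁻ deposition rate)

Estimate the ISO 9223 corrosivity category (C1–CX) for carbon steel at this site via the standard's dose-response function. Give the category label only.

C3

carbon steel: f(T) = +0.150·(T−10) [T≤10 °C] = -1.8150
  sulphur-dioxide contribution → 8.692 μm/a
  chloride contribution → 18.12 μm/a
  total first-year rate 26.81 μm/a
Category bounds: 25…50 μm/a bracket r_corr ⇒ C3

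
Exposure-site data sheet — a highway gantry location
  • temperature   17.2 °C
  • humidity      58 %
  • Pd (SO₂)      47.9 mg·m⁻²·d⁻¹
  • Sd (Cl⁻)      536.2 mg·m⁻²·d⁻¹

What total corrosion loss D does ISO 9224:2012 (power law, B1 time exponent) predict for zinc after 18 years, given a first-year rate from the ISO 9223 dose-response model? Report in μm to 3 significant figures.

zinc: T>10 °C ⇒ hinge -0.071·(17.2−10) = -0.5112
  Pd branch = 0.0129·Pd^0.44·e^(0.046·RH+f) = 0.6118 μm/a
  Sd branch = 0.0175·Sd^0.57·e^(0.008·RH+0.085·T) = 4.317 μm/a
  r_corr = 0.6118 + 4.317 = 4.929 μm/a
Long-term exponent b (ISO 9224 Table 2, B1) = 0.813
  D(18) = 4.929 × 18^0.813 = 4.929 × 10.48 = 51.68 μm

D(18) = 51.7 μm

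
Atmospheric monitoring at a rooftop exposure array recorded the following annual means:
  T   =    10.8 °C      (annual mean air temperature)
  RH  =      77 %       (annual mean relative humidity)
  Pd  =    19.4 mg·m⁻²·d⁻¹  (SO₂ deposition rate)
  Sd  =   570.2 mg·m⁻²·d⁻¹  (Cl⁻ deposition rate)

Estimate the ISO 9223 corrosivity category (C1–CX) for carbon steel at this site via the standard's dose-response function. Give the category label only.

carbon steel: f(T) = -0.054·(T−10) [T>10 °C] = -0.0432
  sulphur-dioxide contribution → 36.96 μm/a
  chloride contribution → 102 μm/a
  total first-year rate 138.9 μm/a
Category bounds: 80…200 μm/a bracket r_corr ⇒ C5

C5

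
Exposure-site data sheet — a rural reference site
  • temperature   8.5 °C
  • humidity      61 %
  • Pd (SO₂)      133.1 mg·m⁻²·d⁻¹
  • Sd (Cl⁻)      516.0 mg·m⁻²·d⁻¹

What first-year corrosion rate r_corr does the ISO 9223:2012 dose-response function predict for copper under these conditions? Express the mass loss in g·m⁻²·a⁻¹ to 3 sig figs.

r_corr = 11.9 g·m⁻²·a⁻¹

copper: T≤10 °C ⇒ hinge +0.126·(8.5−10) = -0.1890
  SO₂ term: 0.0053·133.1^0.26·exp(0.059·61-0.1890) = 0.5721
  Sd branch = 0.01025·Sd^0.27·e^(0.036·RH+0.049·T) = 0.7546 μm/a
  sum: 0.5721 + 0.7546 → r_corr = 1.327 μm/a
Convert to mass loss: 1.327 μm/a × 8.96 g/cm³ = 11.89 g·m⁻²·a⁻¹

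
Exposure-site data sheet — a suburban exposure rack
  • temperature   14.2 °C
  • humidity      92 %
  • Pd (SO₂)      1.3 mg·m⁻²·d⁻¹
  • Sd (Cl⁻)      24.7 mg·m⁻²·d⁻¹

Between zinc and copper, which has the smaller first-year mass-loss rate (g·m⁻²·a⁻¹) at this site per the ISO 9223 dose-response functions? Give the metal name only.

zinc

zinc: temperature factor f = -0.071·(4.2) = -0.2982
  Pd branch = 0.0129·Pd^0.44·e^(0.046·RH+f) = 0.7399 μm/a
  Cl⁻ term: 0.0175·24.7^0.57·exp(0.008·92+0.085·14.2) = 0.7598
  r_corr = 0.7399 + 0.7598 = 1.5 μm/a
  mass loss = 1.5 μm/a × 7.14 g/cm³ = 10.71 g·m⁻²·a⁻¹
copper: temperature factor f = -0.080·(4.2) = -0.3360
  SO₂ term: 0.0053·1.3^0.26·exp(0.059·92-0.3360) = 0.9233
  Cl⁻ term: 0.01025·24.7^0.27·exp(0.036·92+0.049·14.2) = 1.341
  r_corr = 0.9233 + 1.341 = 2.264 μm/a
  mass loss = 2.264 μm/a × 8.96 g/cm³ = 20.28 g·m⁻²·a⁻¹
Ordering by g·m⁻²·a⁻¹: copper (20.3) > zinc (10.7)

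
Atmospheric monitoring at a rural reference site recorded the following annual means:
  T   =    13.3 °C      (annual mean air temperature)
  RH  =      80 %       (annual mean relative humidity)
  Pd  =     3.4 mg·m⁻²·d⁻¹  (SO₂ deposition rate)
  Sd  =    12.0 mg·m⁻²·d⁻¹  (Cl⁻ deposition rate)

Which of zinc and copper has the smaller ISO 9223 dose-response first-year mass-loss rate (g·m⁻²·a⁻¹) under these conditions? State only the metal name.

zinc: T>10 °C ⇒ hinge -0.071·(13.3−10) = -0.2343
  SO₂ term: 0.0129·3.4^0.44·exp(0.046·80-0.2343) = 0.6932
  Sd branch = 0.0175·Sd^0.57·e^(0.008·RH+0.085·T) = 0.4237 μm/a
  sum: 0.6932 + 0.4237 → r_corr = 1.117 μm/a
  mass loss = 1.117 μm/a × 7.14 g/cm³ = 7.975 g·m⁻²·a⁻¹
copper: T>10 °C ⇒ hinge -0.080·(13.3−10) = -0.2640
  SO₂ term: 0.0053·3.4^0.26·exp(0.059·80-0.2640) = 0.6276
  Cl⁻ term: 0.01025·12.0^0.27·exp(0.036·80+0.049·13.3) = 0.6853
  sum: 0.6276 + 0.6853 → r_corr = 1.313 μm/a
  mass loss = 1.313 μm/a × 8.96 g/cm³ = 11.76 g·m⁻²·a⁻¹
Ordering by g·m⁻²·a⁻¹: copper (11.8) > zinc (7.98)

zinc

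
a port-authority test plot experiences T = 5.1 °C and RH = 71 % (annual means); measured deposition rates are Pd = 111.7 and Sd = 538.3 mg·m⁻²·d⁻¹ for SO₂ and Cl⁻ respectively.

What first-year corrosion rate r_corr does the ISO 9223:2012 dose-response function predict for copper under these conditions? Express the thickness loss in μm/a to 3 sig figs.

copper: temperature factor f = +0.126·(-4.9) = -0.6174
  sulphur-dioxide contribution → 0.6425 μm/a
  chloride contribution → 0.9262 μm/a
  total first-year rate 1.569 μm/a

r_corr = 1.57 μm/a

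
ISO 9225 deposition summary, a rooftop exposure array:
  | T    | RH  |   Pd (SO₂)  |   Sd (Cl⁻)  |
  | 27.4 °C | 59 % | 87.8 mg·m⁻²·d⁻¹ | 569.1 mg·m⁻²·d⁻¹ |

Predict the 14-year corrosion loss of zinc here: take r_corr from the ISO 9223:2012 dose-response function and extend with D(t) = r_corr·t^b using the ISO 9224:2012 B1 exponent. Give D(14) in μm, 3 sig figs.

D(14) = 95.0 μm

zinc: T>10 °C ⇒ hinge -0.071·(27.4−10) = -1.2354
  sulphur-dioxide contribution → 0.4054 μm/a
  chloride contribution → 10.71 μm/a
  ⇒ r_corr(zinc) = 11.12 μm/a
ISO 9224: D(t) = r_corr · t^b with b = 0.813 (zinc, B1)
  D(14) = 11.12 × 14^0.813 = 11.12 × 8.547 = 95.04 μm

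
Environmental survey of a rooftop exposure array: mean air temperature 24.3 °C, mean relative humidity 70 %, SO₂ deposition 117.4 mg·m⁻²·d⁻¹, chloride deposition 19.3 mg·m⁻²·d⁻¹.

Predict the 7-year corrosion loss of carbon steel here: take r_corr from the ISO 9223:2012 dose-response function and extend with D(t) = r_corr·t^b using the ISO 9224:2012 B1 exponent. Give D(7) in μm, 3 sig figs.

D(7) = 156 μm

carbon steel: f(T) = -0.054·(T−10) [T>10 °C] = -0.7722
  sulphur-dioxide contribution → 39.52 μm/a
  chloride contribution → 17.02 μm/a
  ⇒ r_corr(carbon steel) = 56.54 μm/a
Power-law: D(7) = r_corr · 7^0.523
  D(7) = 56.54 × 7^0.523 = 56.54 × 2.767 = 156.5 μm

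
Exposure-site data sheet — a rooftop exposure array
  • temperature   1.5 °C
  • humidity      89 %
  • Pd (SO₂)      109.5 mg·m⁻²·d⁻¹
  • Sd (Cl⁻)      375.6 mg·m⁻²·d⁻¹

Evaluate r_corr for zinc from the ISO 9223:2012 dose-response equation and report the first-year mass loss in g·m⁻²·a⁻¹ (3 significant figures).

r_corr = 40.1 g·m⁻²·a⁻¹

zinc: T≤10 °C ⇒ hinge +0.038·(1.5−10) = -0.3230
  Pd branch = 0.0129·Pd^0.44·e^(0.046·RH+f) = 4.422 μm/a
  Cl⁻ term: 0.0175·375.6^0.57·exp(0.008·89+0.085·1.5) = 1.189
  sum: 4.422 + 1.189 → r_corr = 5.611 μm/a
Convert to mass loss: 5.611 μm/a × 7.14 g/cm³ = 40.07 g·m⁻²·a⁻¹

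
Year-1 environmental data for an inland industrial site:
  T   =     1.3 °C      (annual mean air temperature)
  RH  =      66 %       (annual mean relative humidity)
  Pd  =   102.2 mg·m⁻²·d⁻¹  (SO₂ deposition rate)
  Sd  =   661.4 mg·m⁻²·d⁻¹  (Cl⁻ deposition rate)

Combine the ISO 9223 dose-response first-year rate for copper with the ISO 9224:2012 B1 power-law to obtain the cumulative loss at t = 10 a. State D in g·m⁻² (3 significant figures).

copper: f(T) = +0.126·(T−10) [T≤10 °C] = -1.0962
  SO₂ term: 0.0053·102.2^0.26·exp(0.059·66-1.0962) = 0.2896
  Sd branch = 0.01025·Sd^0.27·e^(0.036·RH+0.049·T) = 0.6789 μm/a
  sum: 0.2896 + 0.6789 → r_corr = 0.9685 μm/a
Power-law: D(10) = r_corr · 10^0.667
  D(10) = 0.9685 × 10^0.667 = 0.9685 × 4.645 = 4.499 μm
  Mass loss = 4.499 μm × 8.96 g/cm³ = 40.31 g·m⁻²

D(10) = 40.3 g·m⁻²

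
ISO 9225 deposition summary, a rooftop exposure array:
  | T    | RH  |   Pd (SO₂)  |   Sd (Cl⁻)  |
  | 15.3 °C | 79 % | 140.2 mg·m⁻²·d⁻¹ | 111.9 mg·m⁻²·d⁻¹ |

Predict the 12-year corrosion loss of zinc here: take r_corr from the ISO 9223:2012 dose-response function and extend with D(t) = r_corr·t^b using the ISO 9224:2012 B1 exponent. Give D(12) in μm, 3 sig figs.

D(12) = 35.7 μm

zinc: T>10 °C ⇒ hinge -0.071·(15.3−10) = -0.3763
  SO₂ term: 0.0129·140.2^0.44·exp(0.046·79-0.3763) = 2.951
  Cl⁻ term: 0.0175·111.9^0.57·exp(0.008·79+0.085·15.3) = 1.779
  sum: 2.951 + 1.779 → r_corr = 4.73 μm/a
ISO 9224: D(t) = r_corr · t^b with b = 0.813 (zinc, B1)
  D(12) = 4.73 × 12^0.813 = 4.73 × 7.54 = 35.66 μm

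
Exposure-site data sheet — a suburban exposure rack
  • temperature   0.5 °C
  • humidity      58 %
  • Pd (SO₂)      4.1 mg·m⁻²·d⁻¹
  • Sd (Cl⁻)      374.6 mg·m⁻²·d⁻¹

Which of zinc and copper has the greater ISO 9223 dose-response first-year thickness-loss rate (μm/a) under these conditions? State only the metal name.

zinc: T≤10 °C ⇒ hinge +0.038·(0.5−10) = -0.3610
  sulphur-dioxide contribution → 0.2411 μm/a
  chloride contribution → 0.851 μm/a
  ⇒ r_corr(zinc) = 1.092 μm/a
copper: temperature factor f = +0.126·(-9.5) = -1.1970
  sulphur-dioxide contribution → 0.07078 μm/a
  chloride contribution → 0.4198 μm/a
  ⇒ r_corr(copper) = 0.4906 μm/a
Ordering by μm/a: zinc (1.09) > copper (0.491)

zinc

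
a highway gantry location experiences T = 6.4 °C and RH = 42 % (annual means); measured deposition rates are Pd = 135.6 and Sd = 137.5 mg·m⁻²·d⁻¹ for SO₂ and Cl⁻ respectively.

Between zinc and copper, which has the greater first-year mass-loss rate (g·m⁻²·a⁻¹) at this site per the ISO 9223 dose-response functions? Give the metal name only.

zinc

zinc: temperature factor f = +0.038·(-3.6) = -0.1368
  sulphur-dioxide contribution → 0.6736 μm/a
  chloride contribution → 0.6983 μm/a
  ⇒ r_corr(zinc) = 1.372 μm/a
  mass loss = 1.372 μm/a × 7.14 g/cm³ = 9.796 g·m⁻²·a⁻¹
copper: f(T) = +0.126·(T−10) [T≤10 °C] = -0.4536
  sulphur-dioxide contribution → 0.1438 μm/a
  chloride contribution → 0.2404 μm/a
  total first-year rate 0.3842 μm/a
  mass loss = 0.3842 μm/a × 8.96 g/cm³ = 3.443 g·m⁻²·a⁻¹
Ordering by g·m⁻²·a⁻¹: zinc (9.8) > copper (3.44)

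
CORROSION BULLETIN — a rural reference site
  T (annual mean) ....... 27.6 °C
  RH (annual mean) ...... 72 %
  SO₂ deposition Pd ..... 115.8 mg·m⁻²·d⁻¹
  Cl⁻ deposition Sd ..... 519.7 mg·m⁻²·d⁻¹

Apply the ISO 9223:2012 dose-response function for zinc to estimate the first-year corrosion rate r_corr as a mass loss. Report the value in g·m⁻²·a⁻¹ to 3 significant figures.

r_corr = 87.8 g·m⁻²·a⁻¹

zinc: T>10 °C ⇒ hinge -0.071·(27.6−10) = -1.2496
  sulphur-dioxide contribution → 0.8209 μm/a
  chloride contribution → 11.48 μm/a
  total first-year rate 12.3 μm/a
Convert to mass loss: 12.3 μm/a × 7.14 g/cm³ = 87.84 g·m⁻²·a⁻¹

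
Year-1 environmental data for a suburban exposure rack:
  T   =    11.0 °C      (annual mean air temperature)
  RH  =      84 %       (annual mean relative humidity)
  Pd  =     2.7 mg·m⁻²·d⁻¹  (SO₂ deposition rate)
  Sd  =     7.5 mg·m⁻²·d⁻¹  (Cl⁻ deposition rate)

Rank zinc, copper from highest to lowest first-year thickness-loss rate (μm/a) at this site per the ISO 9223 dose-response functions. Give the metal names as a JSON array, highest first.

zinc: T>10 °C ⇒ hinge -0.071·(11.0−10) = -0.0710
  Pd branch = 0.0129·Pd^0.44·e^(0.046·RH+f) = 0.8865 μm/a
  Sd branch = 0.0175·Sd^0.57·e^(0.008·RH+0.085·T) = 0.2753 μm/a
  r_corr = 0.8865 + 0.2753 = 1.162 μm/a
copper: T>10 °C ⇒ hinge -0.080·(11.0−10) = -0.0800
  Pd branch = 0.0053·Pd^0.26·e^(0.059·RH+f) = 0.8996 μm/a
  Sd branch = 0.01025·Sd^0.27·e^(0.036·RH+0.049·T) = 0.6228 μm/a
  sum: 0.8996 + 0.6228 → r_corr = 1.522 μm/a
Ordering by μm/a: copper (1.52) > zinc (1.16)

["copper", "zinc"]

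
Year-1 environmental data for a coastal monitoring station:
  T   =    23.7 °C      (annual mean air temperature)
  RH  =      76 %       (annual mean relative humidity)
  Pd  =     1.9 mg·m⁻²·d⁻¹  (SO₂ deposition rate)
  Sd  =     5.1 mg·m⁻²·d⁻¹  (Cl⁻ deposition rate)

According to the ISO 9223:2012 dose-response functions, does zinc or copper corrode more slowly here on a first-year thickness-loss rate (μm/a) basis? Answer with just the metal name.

zinc: temperature factor f = -0.071·(13.7) = -0.9727
  sulphur-dioxide contribution → 0.2134 μm/a
  chloride contribution → 0.6099 μm/a
  ⇒ r_corr(zinc) = 0.8233 μm/a
copper: T>10 °C ⇒ hinge -0.080·(23.7−10) = -1.0960
  sulphur-dioxide contribution → 0.1854 μm/a
  chloride contribution → 0.784 μm/a
  ⇒ r_corr(copper) = 0.9695 μm/a
Ordering by μm/a: copper (0.969) > zinc (0.823)

zinc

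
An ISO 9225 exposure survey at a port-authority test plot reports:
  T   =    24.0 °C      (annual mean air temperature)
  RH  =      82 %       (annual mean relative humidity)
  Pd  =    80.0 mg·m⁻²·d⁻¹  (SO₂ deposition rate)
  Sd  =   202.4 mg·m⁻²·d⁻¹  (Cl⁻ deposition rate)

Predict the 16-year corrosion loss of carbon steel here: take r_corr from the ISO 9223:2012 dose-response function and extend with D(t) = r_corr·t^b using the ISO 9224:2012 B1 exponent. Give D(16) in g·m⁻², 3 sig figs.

D(16) = 4.99e+03 g·m⁻²

carbon steel: T>10 °C ⇒ hinge -0.054·(24.0−10) = -0.7560
  Pd branch = 1.77·Pd^0.52·e^(0.02·RH+f) = 41.83 μm/a
  Cl⁻ term: 0.102·202.4^0.62·exp(0.033·82+0.04·24.0) = 107.3
  r_corr = 41.83 + 107.3 = 149.1 μm/a
Power-law: D(16) = r_corr · 16^0.523
  D(16) = 149.1 × 16^0.523 = 149.1 × 4.263 = 635.8 μm
  Mass loss = 635.8 μm × 7.85 g/cm³ = 4991 g·m⁻²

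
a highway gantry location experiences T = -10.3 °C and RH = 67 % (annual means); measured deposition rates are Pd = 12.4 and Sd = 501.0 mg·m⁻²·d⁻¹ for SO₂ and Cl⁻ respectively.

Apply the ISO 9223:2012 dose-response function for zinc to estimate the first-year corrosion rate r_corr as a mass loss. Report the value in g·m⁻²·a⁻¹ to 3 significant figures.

zinc: f(T) = +0.038·(T−10) [T≤10 °C] = -0.7714
  Pd branch = 0.0129·Pd^0.44·e^(0.046·RH+f) = 0.3937 μm/a
  Sd branch = 0.0175·Sd^0.57·e^(0.008·RH+0.085·T) = 0.431 μm/a
  sum: 0.3937 + 0.431 → r_corr = 0.8247 μm/a
Convert to mass loss: 0.8247 μm/a × 7.14 g/cm³ = 5.889 g·m⁻²·a⁻¹

r_corr = 5.89 g·m⁻²·a⁻¹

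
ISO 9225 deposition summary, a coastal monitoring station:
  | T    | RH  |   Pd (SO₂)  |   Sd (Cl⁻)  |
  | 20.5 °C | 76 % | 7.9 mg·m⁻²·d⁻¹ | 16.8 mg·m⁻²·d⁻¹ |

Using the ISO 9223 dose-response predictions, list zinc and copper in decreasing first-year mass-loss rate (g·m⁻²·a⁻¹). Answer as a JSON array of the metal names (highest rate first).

zinc: T>10 °C ⇒ hinge -0.071·(20.5−10) = -0.7455
  SO₂ term: 0.0129·7.9^0.44·exp(0.046·76-0.7455) = 0.5013
  Sd branch = 0.0175·Sd^0.57·e^(0.008·RH+0.085·T) = 0.9168 μm/a
  sum: 0.5013 + 0.9168 → r_corr = 1.418 μm/a
  mass loss = 1.418 μm/a × 7.14 g/cm³ = 10.13 g·m⁻²·a⁻¹
copper: f(T) = -0.080·(T−10) [T>10 °C] = -0.8400
  SO₂ term: 0.0053·7.9^0.26·exp(0.059·76-0.8400) = 0.3469
  Sd branch = 0.01025·Sd^0.27·e^(0.036·RH+0.049·T) = 0.9248 μm/a
  r_corr = 0.3469 + 0.9248 = 1.272 μm/a
  mass loss = 1.272 μm/a × 8.96 g/cm³ = 11.39 g·m⁻²·a⁻¹
Ordering by g·m⁻²·a⁻¹: copper (11.4) > zinc (10.1)

["copper", "zinc"]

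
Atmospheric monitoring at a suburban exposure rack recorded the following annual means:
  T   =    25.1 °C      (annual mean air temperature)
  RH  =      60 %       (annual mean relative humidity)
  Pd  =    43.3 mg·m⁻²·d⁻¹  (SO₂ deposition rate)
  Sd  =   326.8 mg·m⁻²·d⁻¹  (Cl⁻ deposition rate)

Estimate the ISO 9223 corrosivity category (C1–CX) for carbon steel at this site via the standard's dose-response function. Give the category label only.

carbon steel: f(T) = -0.054·(T−10) [T>10 °C] = -0.8154
  SO₂ term: 1.77·43.3^0.52·exp(0.02·60-0.8154) = 18.45
  Cl⁻ term: 0.102·326.8^0.62·exp(0.033·60+0.04·25.1) = 73.01
  r_corr = 18.45 + 73.01 = 91.46 μm/a
ISO 9223 Table 2 (carbon steel): 80 < 91.5 ≤ 200 μm/a ⇒ C5

C5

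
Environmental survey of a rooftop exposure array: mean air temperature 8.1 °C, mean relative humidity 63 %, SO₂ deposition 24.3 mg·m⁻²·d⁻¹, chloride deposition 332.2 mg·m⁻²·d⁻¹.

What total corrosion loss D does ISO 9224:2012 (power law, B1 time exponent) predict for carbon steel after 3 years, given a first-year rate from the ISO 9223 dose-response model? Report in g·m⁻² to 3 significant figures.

D(3) = 919 g·m⁻²

carbon steel: T≤10 °C ⇒ hinge +0.150·(8.1−10) = -0.2850
  sulphur-dioxide contribution → 24.66 μm/a
  chloride contribution → 41.26 μm/a
  ⇒ r_corr(carbon steel) = 65.91 μm/a
Power-law: D(3) = r_corr · 3^0.523
  D(3) = 65.91 × 3^0.523 = 65.91 × 1.776 = 117.1 μm
  Mass loss = 117.1 μm × 7.85 g/cm³ = 919.1 g·m⁻²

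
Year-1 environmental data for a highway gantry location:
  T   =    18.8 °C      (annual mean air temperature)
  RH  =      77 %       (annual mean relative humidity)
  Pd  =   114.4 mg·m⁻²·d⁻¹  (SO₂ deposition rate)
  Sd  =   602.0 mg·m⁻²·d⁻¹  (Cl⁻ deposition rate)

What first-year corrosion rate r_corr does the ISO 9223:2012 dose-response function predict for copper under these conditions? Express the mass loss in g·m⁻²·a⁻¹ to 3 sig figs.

copper: temperature factor f = -0.080·(8.8) = -0.7040
  SO₂ term: 0.0053·114.4^0.26·exp(0.059·77-0.7040) = 0.8447
  Sd branch = 0.01025·Sd^0.27·e^(0.036·RH+0.049·T) = 2.318 μm/a
  r_corr = 0.8447 + 2.318 = 3.163 μm/a
Convert to mass loss: 3.163 μm/a × 8.96 g/cm³ = 28.34 g·m⁻²·a⁻¹

r_corr = 28.3 g·m⁻²·a⁻¹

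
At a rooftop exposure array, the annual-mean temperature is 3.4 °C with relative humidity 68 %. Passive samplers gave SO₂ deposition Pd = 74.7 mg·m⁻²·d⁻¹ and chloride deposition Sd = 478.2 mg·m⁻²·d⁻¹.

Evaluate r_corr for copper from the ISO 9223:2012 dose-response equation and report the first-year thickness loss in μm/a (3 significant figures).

r_corr = 1.13 μm/a

copper: temperature factor f = +0.126·(-6.6) = -0.8316
  Pd branch = 0.0053·Pd^0.26·e^(0.059·RH+f) = 0.3914 μm/a
  Sd branch = 0.01025·Sd^0.27·e^(0.036·RH+0.049·T) = 0.7408 μm/a
  sum: 0.3914 + 0.7408 → r_corr = 1.132 μm/a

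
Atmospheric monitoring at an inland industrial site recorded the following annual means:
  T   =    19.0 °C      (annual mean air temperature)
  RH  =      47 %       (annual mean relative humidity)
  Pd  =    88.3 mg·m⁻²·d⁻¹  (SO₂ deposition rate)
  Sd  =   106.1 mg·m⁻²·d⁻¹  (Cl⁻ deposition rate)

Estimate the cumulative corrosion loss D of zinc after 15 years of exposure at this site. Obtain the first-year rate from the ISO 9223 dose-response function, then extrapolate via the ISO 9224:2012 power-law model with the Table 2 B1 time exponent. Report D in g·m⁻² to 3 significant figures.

D(15) = 146 g·m⁻²

zinc: temperature factor f = -0.071·(9.0) = -0.6390
  sulphur-dioxide contribution → 0.4249 μm/a
  chloride contribution → 1.83 μm/a
  total first-year rate 2.255 μm/a
Long-term exponent b (ISO 9224 Table 2, B1) = 0.813
  D(15) = 2.255 × 15^0.813 = 2.255 × 9.04 = 20.38 μm
  Mass loss = 20.38 μm × 7.14 g/cm³ = 145.5 g·m⁻²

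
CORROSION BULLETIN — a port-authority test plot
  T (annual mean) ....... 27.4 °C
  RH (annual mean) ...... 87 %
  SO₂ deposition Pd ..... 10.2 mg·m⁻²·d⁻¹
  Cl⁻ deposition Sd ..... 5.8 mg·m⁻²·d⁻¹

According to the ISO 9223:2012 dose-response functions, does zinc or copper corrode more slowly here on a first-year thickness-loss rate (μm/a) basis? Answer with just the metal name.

zinc

zinc: T>10 °C ⇒ hinge -0.071·(27.4−10) = -1.2354
  SO₂ term: 0.0129·10.2^0.44·exp(0.046·87-1.2354) = 0.57
  Sd branch = 0.0175·Sd^0.57·e^(0.008·RH+0.085·T) = 0.9816 μm/a
  r_corr = 0.57 + 0.9816 = 1.552 μm/a
copper: T>10 °C ⇒ hinge -0.080·(27.4−10) = -1.3920
  SO₂ term: 0.0053·10.2^0.26·exp(0.059·87-1.3920) = 0.4085
  Sd branch = 0.01025·Sd^0.27·e^(0.036·RH+0.049·T) = 1.446 μm/a
  r_corr = 0.4085 + 1.446 = 1.854 μm/a
Ordering by μm/a: copper (1.85) > zinc (1.55)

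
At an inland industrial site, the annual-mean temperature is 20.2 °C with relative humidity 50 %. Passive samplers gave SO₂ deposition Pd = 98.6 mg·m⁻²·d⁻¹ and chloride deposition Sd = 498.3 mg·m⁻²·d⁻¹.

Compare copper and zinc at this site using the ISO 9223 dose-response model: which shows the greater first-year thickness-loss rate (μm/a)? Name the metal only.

copper: temperature factor f = -0.080·(10.2) = -0.8160
  SO₂ term: 0.0053·98.6^0.26·exp(0.059·50-0.8160) = 0.1477
  Sd branch = 0.01025·Sd^0.27·e^(0.036·RH+0.049·T) = 0.8926 μm/a
  sum: 0.1477 + 0.8926 → r_corr = 1.04 μm/a
zinc: T>10 °C ⇒ hinge -0.071·(20.2−10) = -0.7242
  SO₂ term: 0.0129·98.6^0.44·exp(0.046·50-0.7242) = 0.4702
  Sd branch = 0.0175·Sd^0.57·e^(0.008·RH+0.085·T) = 5.012 μm/a
  r_corr = 0.4702 + 5.012 = 5.482 μm/a
Ordering by μm/a: zinc (5.48) > copper (1.04)

zinc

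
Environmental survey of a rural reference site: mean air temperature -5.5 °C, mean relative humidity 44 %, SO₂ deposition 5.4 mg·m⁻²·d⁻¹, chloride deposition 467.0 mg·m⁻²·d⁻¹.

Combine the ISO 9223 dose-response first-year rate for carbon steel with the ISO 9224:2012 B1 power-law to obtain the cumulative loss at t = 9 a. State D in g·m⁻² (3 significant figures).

D(9) = 416 g·m⁻²

carbon steel: temperature factor f = +0.150·(-15.5) = -2.3250
  SO₂ term: 1.77·5.4^0.52·exp(0.02·44-2.3250) = 1.003
  Cl⁻ term: 0.102·467.0^0.62·exp(0.033·44+0.04·-5.5) = 15.8
  sum: 1.003 + 15.8 → r_corr = 16.8 μm/a
Power-law: D(9) = r_corr · 9^0.523
  D(9) = 16.8 × 9^0.523 = 16.8 × 3.156 = 53.02 μm
  Mass loss = 53.02 μm × 7.85 g/cm³ = 416.2 g·m⁻²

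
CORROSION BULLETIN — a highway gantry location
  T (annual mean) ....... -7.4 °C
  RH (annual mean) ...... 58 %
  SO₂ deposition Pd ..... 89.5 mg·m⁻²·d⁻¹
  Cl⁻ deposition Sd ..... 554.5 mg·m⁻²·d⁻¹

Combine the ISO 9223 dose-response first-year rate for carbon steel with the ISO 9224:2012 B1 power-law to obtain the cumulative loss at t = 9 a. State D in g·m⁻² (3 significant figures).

carbon steel: temperature factor f = +0.150·(-17.4) = -2.6100
  sulphur-dioxide contribution → 4.297 μm/a
  chloride contribution → 25.85 μm/a
  total first-year rate 30.15 μm/a
Long-term exponent b (ISO 9224 Table 2, B1) = 0.523
  D(9) = 30.15 × 9^0.523 = 30.15 × 3.156 = 95.14 μm
  Mass loss = 95.14 μm × 7.85 g/cm³ = 746.8 g·m⁻²

D(9) = 747 g·m⁻²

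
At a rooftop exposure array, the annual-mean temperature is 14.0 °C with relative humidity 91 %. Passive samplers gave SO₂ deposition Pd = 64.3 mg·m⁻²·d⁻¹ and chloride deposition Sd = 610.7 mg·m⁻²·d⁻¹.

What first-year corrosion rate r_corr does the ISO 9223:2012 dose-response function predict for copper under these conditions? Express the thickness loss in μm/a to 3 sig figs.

copper: T>10 °C ⇒ hinge -0.080·(14.0−10) = -0.3200
  Pd branch = 0.0053·Pd^0.26·e^(0.059·RH+f) = 2.439 μm/a
  Cl⁻ term: 0.01025·610.7^0.27·exp(0.036·91+0.049·14.0) = 3.045
  sum: 2.439 + 3.045 → r_corr = 5.484 μm/a

r_corr = 5.48 μm/a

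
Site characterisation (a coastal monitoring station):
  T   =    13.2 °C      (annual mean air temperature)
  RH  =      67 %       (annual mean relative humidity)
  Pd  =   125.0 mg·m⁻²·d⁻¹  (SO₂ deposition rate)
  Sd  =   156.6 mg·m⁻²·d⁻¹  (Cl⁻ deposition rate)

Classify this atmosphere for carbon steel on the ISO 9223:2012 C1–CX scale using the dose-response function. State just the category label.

C5

carbon steel: temperature factor f = -0.054·(3.2) = -0.1728
  sulphur-dioxide contribution → 70.03 μm/a
  chloride contribution → 36.22 μm/a
  ⇒ r_corr(carbon steel) = 106.2 μm/a
Category bounds: 80…200 μm/a bracket r_corr ⇒ C5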